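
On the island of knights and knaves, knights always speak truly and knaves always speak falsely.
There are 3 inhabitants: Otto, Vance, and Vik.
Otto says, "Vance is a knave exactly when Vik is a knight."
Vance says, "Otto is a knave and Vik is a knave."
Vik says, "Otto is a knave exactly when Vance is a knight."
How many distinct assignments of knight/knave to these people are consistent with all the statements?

1

Consistent assignments:
  Otto=knight, Vance=knave, Vik=knight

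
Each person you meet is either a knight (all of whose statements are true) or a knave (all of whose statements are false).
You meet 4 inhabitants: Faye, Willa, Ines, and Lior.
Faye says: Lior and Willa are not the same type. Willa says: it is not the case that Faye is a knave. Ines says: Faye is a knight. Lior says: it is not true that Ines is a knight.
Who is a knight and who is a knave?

Knights: Faye, Willa, and Ines. Knaves: Lior.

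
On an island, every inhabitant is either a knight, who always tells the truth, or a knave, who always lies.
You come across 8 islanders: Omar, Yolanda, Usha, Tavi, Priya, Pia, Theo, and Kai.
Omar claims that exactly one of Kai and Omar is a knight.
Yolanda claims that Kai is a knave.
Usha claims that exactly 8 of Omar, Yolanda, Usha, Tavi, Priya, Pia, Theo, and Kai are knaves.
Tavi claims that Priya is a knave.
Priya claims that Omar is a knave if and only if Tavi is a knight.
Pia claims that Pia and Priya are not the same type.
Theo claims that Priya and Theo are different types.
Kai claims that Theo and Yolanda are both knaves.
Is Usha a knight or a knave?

Usha is a knave.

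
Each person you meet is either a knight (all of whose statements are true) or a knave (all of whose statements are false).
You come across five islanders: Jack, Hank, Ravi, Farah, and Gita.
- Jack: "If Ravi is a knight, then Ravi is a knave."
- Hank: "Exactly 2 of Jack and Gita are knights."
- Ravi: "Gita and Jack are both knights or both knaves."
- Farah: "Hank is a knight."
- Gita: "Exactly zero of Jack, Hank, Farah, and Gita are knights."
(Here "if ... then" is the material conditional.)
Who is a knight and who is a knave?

Knights: Jack. Knaves: Hank, Ravi, Farah, and Gita.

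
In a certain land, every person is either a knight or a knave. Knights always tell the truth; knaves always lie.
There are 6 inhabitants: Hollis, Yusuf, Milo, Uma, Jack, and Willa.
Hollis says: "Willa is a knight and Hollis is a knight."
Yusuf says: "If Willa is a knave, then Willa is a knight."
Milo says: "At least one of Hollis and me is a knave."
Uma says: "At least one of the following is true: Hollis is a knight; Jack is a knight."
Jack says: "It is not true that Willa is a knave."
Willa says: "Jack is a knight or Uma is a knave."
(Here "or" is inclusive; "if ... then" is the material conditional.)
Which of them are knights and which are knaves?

Hollis is a knave, so "Willa is a knight and Hollis is a knight" must be False — and it is.
Yusuf is a knight, so "if Willa is a knave, then Willa is a knight" must be True — and it is.
Milo is a knight, and the claim "at least one of Hollis and me is a knave" is indeed True.
As a knight, Uma's statement "at least one of the following is true: Hollis is a knight; Jack is a knight" should be True; it is.
Jack is a knight, so "it is not true that Willa is a knave" must be True — and it is.
Since Willa is a knight, "Jack is a knight or Uma is a knave" needs to be True, which holds.

Hollis is a knave, Yusuf is a knight, Milo is a knight, Uma is a knight, Jack is a knight, and Willa is a knight.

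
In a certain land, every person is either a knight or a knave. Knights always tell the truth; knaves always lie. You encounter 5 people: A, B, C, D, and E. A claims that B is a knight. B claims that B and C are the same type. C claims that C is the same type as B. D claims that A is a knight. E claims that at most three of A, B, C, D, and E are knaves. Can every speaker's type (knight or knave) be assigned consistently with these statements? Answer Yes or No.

Yes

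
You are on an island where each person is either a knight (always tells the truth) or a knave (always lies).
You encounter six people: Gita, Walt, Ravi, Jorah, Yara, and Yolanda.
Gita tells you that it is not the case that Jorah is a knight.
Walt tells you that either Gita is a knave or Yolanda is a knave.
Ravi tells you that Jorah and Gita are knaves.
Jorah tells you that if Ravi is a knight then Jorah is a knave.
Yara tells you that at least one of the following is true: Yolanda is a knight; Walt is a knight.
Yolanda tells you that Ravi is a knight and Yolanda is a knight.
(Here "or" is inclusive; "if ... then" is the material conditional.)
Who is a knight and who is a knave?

Gita (knave): "it is not the case that Jorah is a knight" — False. ✓
As a knight, Walt's statement "either Gita is a knave or Yolanda is a knave" should be true; it is.
Ravi (knave): "Jorah and Gita are knaves" — False. ✓
Since Jorah is a knight, "if Ravi is a knight then Jorah is a knave" needs to be true, which holds.
Since Yara is a knight, "at least one of the following is true: Yolanda is a knight; Walt is a knight" needs to be true, which holds.
Yolanda (knave): "Ravi is a knight and Yolanda is a knight" — False. ✓

Gita is a knave, Walt is a knight, Ravi is a knave, Jorah is a knight, Yara is a knight, and Yolanda is a knave.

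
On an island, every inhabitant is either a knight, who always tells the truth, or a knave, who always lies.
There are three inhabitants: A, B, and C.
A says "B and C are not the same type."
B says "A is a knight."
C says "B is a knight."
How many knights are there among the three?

0

The unique consistent assignment is A=knave, B=knave, C=knave.
That has 0 knights.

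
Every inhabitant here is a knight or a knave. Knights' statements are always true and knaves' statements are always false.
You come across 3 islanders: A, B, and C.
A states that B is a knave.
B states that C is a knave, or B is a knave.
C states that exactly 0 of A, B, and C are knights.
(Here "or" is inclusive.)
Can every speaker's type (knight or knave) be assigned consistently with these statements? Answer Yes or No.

Yes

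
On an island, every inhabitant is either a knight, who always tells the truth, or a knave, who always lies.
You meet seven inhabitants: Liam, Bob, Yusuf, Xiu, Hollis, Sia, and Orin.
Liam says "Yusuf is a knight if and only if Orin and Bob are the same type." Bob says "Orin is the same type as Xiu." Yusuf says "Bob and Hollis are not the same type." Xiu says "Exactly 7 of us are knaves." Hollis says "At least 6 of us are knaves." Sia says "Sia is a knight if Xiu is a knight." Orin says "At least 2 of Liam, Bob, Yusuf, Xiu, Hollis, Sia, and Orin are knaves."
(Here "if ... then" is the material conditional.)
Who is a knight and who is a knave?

Liam is a knight, Bob is a knave, Yusuf is a knave, Xiu is a knave, Hollis is a knave, Sia is a knight, and Orin is a knight.

Liam is a knight, and the claim "Yusuf is a knight if and only if Orin and Bob are the same type" is indeed true.
Since Bob is a knave, "Orin is the same type as Xiu" needs to be False, which holds.
Yusuf is a knave; "Bob and Hollis are not the same type" is False, as required.
Xiu is a knave, and the claim "exactly 7 of us are knaves" is indeed False.
As a knave, Hollis's statement "at least 6 of us are knaves" should be False; it is.
Sia is a knight; "Sia is a knight if Xiu is a knight" is true, as required.
Since Orin is a knight, "at least 2 of Liam, Bob, Yusuf, Xiu, Hollis, Sia, and Orin are knaves" needs to be true, which holds.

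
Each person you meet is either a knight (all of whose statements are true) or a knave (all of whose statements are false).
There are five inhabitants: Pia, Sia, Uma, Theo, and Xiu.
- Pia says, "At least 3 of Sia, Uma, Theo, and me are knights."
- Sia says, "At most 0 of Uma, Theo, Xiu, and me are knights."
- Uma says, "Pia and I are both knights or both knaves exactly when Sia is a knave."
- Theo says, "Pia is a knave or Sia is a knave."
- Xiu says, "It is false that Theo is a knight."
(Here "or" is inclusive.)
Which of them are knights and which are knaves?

Since Pia is a knight, "at least 3 of Sia, Uma, Theo, and me are knights" needs to be true, which holds.
Sia is a knave, so "at most 0 of Uma, Theo, Xiu, and me are knights" must be False — and it is.
Uma is a knight; "Pia and I are both knights or both knaves exactly when Sia is a knave" is true, as required.
Theo (knight): "Pia is a knave or Sia is a knave" — true. ✓
As a knave, Xiu's statement "it is false that Theo is a knight" should be False; it is.

Knights: Pia, Uma, and Theo. Knaves: Sia and Xiu.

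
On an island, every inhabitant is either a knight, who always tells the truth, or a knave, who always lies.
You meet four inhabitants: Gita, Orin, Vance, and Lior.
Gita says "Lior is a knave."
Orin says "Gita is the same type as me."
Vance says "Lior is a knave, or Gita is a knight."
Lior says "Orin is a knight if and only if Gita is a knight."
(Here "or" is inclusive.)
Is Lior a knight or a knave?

Lior is a knave.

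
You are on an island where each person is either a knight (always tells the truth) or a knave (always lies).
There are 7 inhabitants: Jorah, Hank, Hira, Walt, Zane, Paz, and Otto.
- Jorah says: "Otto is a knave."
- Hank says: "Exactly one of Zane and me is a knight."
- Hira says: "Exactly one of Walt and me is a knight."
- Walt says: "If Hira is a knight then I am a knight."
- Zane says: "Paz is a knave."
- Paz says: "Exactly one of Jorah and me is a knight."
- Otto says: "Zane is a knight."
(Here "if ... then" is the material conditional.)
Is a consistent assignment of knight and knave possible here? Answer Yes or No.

Checking all 128 assignments, each has at least one speaker whose statement's truth value contradicts their type.

No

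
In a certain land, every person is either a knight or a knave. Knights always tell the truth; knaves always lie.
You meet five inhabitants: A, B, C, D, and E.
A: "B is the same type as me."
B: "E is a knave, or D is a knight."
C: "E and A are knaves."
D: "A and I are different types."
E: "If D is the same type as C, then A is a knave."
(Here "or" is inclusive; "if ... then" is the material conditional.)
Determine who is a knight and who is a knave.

A is a knave, B is a knight, C is a knave, D is a knight, and E is a knight.

A (knave): "B is the same type as me" — False. ✓
B is a knight; "E is a knave, or D is a knight" is true, as required.
Since C is a knave, "E and A are knaves" needs to be False, which holds.
D is a knight; "A and I are different types" is true, as required.
E is a knight, so "if D is the same type as C, then A is a knave" must be true — and it is.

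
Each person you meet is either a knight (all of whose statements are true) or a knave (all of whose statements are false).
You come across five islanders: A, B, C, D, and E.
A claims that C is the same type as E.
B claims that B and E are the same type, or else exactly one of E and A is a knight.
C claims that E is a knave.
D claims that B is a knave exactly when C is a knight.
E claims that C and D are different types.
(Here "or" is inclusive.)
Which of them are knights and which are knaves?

A is a knave, B is a knight, C is a knave, D is a knight, and E is a knight.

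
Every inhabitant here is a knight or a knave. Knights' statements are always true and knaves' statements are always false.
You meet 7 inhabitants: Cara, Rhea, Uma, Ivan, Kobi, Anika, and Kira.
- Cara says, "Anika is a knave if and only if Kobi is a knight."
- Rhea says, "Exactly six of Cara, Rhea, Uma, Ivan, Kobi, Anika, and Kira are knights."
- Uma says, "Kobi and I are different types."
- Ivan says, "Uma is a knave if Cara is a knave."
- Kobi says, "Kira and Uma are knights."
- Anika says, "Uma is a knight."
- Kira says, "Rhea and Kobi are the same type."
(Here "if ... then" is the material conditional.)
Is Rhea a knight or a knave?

Rhea is a knave.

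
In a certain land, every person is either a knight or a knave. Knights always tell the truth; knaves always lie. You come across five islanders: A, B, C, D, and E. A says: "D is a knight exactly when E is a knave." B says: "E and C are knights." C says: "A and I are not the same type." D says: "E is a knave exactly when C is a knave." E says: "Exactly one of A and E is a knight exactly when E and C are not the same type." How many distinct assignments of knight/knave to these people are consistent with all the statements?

Consistent assignments:
  A=knave, B=knave, C=knight, D=knave, E=knave

1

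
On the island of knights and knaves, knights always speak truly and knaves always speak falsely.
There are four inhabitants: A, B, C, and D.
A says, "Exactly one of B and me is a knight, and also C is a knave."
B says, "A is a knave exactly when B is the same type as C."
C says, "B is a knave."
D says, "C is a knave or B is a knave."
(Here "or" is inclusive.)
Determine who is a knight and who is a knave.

A is a knave, B is a knave, C is a knight, and D is a knight.

Suppose A is a knight. Then A's statement "exactly one of B and me is a knight, and also C is a knave" would have to be true. Checking the 8 ways to assign the others, none is consistent with every speaker.
(For instance, with B=knave, C=knight, D=knight, A's claim "exactly one of B and me is a knight, and also C is a knave" comes out false where it would need to be true.)
So A must be a knave, making "exactly one of B and me is a knight, and also C is a knave" false. Taking A=knave, B=knave, C=knight, D=knight, each remaining statement checks out:
  B (knave): "A is a knave exactly when B is the same type as C" — false. ✓
  C (knight): "B is a knave" — true. ✓
  D (knight): "C is a knave or B is a knave" — true. ✓
This is the unique consistent assignment.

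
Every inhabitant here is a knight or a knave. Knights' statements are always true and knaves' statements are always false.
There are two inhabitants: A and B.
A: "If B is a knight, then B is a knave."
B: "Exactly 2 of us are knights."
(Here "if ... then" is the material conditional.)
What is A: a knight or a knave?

A is a knight.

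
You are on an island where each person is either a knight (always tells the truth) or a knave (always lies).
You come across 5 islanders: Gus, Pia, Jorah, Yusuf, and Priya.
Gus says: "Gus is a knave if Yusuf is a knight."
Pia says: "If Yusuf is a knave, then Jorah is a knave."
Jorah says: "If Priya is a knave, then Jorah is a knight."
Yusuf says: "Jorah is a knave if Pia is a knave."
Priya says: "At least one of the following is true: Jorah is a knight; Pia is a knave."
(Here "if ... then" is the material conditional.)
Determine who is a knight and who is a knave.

Gus is a knight, Pia is a knave, Jorah is a knight, Yusuf is a knave, and Priya is a knight.

Gus is a knight, and the claim "Gus is a knave if Yusuf is a knight" is indeed True.
Since Pia is a knave, "if Yusuf is a knave, then Jorah is a knave" needs to be False, which holds.
As a knight, Jorah's statement "if Priya is a knave, then Jorah is a knight" should be True; it is.
Yusuf is a knave; "Jorah is a knave if Pia is a knave" is False, as required.
As a knight, Priya's statement "at least one of the following is true: Jorah is a knight; Pia is a knave" should be True; it is.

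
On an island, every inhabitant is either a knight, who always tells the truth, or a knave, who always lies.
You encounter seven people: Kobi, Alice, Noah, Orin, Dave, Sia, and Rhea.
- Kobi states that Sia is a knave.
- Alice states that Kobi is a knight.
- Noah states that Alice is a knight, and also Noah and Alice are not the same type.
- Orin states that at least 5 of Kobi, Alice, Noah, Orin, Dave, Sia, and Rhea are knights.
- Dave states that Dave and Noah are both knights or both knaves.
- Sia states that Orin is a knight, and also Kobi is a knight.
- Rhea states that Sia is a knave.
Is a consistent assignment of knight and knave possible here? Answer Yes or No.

No

Checking all 128 assignments, each has at least one speaker whose statement's truth value contradicts their type.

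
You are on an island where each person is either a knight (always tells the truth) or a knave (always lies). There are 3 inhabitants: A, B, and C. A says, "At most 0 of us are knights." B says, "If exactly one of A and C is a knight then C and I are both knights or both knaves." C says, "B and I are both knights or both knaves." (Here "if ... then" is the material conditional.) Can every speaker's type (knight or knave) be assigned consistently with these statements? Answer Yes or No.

One consistent assignment: A=knave, B=knight, C=knight.

Yes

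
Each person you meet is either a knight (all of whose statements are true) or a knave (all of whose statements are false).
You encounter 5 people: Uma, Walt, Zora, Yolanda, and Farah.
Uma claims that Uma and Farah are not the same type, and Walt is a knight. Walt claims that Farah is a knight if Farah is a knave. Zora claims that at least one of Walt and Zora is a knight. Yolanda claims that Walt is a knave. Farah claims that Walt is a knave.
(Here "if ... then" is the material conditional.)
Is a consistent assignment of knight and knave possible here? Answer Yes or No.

No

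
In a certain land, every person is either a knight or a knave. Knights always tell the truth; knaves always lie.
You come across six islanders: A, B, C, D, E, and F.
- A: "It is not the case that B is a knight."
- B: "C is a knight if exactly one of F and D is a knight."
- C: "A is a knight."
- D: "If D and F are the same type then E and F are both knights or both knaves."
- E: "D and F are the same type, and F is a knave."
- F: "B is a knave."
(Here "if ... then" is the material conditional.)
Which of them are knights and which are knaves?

A is a knave, B is a knight, C is a knave, D is a knave, E is a knight, and F is a knave.

As a knave, A's statement "it is not the case that B is a knight" should be False; it is.
B is a knight, and the claim "C is a knight if exactly one of F and D is a knight" is indeed True.
As a knave, C's statement "A is a knight" should be False; it is.
D is a knave, so "if D and F are the same type then E and F are both knights or both knaves" must be False — and it is.
E is a knight, and the claim "D and F are the same type, and F is a knave" is indeed True.
Since F is a knave, "B is a knave" needs to be False, which holds.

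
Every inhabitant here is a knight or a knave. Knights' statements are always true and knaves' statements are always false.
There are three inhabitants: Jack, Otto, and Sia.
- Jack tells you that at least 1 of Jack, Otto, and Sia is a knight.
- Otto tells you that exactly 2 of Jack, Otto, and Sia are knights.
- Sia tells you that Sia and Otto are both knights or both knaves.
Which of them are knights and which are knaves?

Jack is a knight, Otto is a knight, and Sia is a knave.

As a knight, Jack's statement "at least 1 of Jack, Otto, and Sia is a knight" should be True; it is.
As a knight, Otto's statement "exactly 2 of Jack, Otto, and Sia are knights" should be True; it is.
Sia is a knave, and the claim "Sia and Otto are both knights or both knaves" is indeed False.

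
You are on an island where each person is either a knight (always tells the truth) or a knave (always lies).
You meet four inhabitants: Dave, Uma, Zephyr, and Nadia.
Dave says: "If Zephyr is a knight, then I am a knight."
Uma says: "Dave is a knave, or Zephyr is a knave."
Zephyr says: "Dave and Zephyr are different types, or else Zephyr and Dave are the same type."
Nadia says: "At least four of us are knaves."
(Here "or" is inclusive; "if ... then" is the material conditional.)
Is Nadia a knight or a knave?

Nadia is a knave.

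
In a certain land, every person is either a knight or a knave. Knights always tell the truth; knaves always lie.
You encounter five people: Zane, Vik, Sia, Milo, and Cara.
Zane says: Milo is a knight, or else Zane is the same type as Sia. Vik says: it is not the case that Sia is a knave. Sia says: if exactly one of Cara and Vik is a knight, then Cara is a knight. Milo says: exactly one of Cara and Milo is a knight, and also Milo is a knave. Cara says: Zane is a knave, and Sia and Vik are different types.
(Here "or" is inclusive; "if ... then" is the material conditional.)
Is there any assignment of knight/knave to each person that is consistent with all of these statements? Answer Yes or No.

No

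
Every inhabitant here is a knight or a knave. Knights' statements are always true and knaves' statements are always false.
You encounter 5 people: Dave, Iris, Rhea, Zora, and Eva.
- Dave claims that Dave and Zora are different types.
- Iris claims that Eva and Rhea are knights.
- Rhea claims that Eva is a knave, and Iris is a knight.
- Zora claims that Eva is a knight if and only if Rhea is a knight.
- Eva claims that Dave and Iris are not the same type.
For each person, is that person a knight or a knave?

Knights: Dave and Eva. Knaves: Iris, Rhea, and Zora.

Dave is a knight, so "Dave and Zora are different types" must be true — and it is.
Iris (knave): "Eva and Rhea are knights" — False. ✓
Rhea is a knave; "Eva is a knave, and Iris is a knight" is False, as required.
Zora is a knave, and the claim "Eva is a knight if and only if Rhea is a knight" is indeed False.
Eva is a knight, and the claim "Dave and Iris are not the same type" is indeed true.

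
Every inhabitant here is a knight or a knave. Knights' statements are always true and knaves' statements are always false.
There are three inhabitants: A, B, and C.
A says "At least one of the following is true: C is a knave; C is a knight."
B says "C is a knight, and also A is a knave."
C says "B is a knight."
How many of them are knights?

The unique consistent assignment is A=knight, B=knave, C=knave.
That has 1 knight.

1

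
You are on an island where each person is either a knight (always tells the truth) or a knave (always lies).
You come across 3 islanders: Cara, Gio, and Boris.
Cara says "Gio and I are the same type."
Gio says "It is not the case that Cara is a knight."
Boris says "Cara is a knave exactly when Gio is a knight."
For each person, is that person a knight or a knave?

Cara is a knave, Gio is a knight, and Boris is a knight.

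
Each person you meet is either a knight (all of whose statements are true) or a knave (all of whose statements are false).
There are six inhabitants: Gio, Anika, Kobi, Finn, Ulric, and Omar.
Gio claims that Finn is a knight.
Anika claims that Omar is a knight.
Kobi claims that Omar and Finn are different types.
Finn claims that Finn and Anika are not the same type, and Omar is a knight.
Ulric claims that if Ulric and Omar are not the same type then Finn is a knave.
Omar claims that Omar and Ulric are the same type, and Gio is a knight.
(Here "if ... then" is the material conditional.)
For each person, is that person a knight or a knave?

Gio is a knave, Anika is a knave, Kobi is a knave, Finn is a knave, Ulric is a knight, and Omar is a knave.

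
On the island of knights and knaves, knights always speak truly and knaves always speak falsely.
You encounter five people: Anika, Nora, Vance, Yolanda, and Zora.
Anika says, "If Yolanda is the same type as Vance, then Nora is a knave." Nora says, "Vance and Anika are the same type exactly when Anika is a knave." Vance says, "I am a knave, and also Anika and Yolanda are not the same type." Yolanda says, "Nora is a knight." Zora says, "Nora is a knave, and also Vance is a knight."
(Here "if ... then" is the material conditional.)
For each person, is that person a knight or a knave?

Anika is a knight, Nora is a knight, Vance is a knave, Yolanda is a knight, and Zora is a knave.

Suppose Anika is a knave. Then Anika's statement "if Yolanda is the same type as Vance, then Nora is a knave" would have to be false. Checking the 16 ways to assign the others, none is consistent with every speaker.
(For instance, with Nora=knight, Vance=knave, Yolanda=knight, Zora=knave, Anika's claim "if Yolanda is the same type as Vance, then Nora is a knave" comes out true where it would need to be false.)
So Anika must be a knight, making "if Yolanda is the same type as Vance, then Nora is a knave" true. Taking Anika=knight, Nora=knight, Vance=knave, Yolanda=knight, Zora=knave, each remaining statement checks out:
  Nora (knight): "Vance and Anika are the same type exactly when Anika is a knave" — true. ✓
  Vance (knave): "I am a knave, and also Anika and Yolanda are not the same type" — false. ✓
  Yolanda (knight): "Nora is a knight" — true. ✓
  Zora (knave): "Nora is a knave, and also Vance is a knight" — false. ✓
This is the unique consistent assignment.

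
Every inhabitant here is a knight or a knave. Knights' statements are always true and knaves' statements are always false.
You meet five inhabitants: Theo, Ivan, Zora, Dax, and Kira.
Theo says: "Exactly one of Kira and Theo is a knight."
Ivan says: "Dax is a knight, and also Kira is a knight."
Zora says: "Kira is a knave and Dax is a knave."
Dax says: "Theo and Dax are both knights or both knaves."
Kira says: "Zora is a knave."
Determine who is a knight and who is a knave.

Theo is a knight, Ivan is a knave, Zora is a knight, Dax is a knave, and Kira is a knave.

Theo is a knight, so "exactly one of Kira and Theo is a knight" must be true — and it is.
Ivan (knave): "Dax is a knight, and also Kira is a knight" — False. ✓
Since Zora is a knight, "Kira is a knave and Dax is a knave" needs to be true, which holds.
Dax is a knave, so "Theo and Dax are both knights or both knaves" must be False — and it is.
Kira is a knave, and the claim "Zora is a knave" is indeed False.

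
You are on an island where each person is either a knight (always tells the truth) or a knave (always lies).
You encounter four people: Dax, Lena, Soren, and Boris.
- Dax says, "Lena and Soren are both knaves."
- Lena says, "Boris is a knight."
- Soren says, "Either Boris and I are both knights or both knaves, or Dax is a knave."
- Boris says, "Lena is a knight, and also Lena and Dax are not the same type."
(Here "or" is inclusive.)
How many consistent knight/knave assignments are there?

Consistent assignments:
  Dax=knave, Lena=knight, Soren=knight, Boris=knight
  Dax=knave, Lena=knave, Soren=knight, Boris=knave

2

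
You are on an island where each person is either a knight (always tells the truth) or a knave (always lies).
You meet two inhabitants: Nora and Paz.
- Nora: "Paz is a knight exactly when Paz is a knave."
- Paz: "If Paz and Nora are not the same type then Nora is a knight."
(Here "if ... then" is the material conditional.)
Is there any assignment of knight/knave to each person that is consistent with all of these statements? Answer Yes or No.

Checking all 4 assignments, each has at least one speaker whose statement's truth value contradicts their type.

No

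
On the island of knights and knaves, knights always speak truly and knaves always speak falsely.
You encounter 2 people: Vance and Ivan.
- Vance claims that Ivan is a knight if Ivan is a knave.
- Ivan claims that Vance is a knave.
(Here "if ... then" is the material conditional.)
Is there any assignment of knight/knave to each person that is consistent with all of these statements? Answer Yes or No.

Checking all 4 assignments, each has at least one speaker whose statement's truth value contradicts their type.

No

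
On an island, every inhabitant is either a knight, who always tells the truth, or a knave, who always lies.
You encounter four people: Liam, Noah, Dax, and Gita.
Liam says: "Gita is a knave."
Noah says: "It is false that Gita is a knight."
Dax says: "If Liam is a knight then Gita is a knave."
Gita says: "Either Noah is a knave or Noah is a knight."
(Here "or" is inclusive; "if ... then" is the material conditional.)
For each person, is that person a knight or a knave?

Liam is a knave, so "Gita is a knave" must be false — and it is.
Noah is a knave, so "it is false that Gita is a knight" must be false — and it is.
Since Dax is a knight, "if Liam is a knight then Gita is a knave" needs to be true, which holds.
Gita is a knight, so "either Noah is a knave or Noah is a knight" must be true — and it is.

Liam is a knave, Noah is a knave, Dax is a knight, and Gita is a knight.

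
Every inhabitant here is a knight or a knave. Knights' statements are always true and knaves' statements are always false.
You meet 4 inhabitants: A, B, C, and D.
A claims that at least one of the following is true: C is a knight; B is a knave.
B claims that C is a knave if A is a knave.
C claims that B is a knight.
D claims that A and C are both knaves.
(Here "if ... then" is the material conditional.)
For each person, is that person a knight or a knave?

A is a knight, B is a knight, C is a knight, and D is a knave.

A (knight): "at least one of the following is true: C is a knight; B is a knave" — true. ✓
B is a knight; "C is a knave if A is a knave" is true, as required.
C (knight): "B is a knight" — true. ✓
As a knave, D's statement "A and C are both knaves" should be false; it is.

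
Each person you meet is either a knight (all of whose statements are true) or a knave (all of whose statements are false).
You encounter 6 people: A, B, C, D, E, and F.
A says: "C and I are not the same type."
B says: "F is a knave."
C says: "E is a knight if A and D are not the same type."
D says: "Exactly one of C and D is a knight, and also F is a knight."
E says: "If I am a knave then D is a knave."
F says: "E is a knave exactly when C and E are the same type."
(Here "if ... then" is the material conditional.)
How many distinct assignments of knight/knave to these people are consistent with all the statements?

Consistent assignments:
  A=knave, B=knave, C=knave, D=knight, E=knave, F=knight

1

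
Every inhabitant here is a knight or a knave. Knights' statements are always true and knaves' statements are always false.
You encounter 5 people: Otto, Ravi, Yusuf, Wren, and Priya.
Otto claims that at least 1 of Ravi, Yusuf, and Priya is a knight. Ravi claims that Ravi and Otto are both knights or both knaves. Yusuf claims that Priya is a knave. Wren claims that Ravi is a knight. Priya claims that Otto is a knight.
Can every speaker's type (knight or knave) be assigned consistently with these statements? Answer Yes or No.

Yes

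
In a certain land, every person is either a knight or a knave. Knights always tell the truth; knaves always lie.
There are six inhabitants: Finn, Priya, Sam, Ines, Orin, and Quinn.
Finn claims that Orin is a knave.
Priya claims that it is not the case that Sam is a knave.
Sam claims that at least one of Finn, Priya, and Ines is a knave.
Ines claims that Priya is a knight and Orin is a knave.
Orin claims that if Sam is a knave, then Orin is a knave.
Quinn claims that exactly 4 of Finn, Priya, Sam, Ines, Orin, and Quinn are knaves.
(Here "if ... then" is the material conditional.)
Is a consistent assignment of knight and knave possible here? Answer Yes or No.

One consistent assignment: Finn=knave, Priya=knight, Sam=knight, Ines=knave, Orin=knight, Quinn=knave.

Yes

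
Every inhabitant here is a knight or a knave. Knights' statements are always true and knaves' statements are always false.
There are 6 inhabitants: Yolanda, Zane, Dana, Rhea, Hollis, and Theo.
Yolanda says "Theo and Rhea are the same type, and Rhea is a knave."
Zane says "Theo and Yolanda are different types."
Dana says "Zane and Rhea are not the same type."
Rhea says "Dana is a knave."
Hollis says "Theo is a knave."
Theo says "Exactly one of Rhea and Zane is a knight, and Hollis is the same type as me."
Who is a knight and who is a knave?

Yolanda is a knight, and the claim "Theo and Rhea are the same type, and Rhea is a knave" is indeed True.
Zane is a knight, and the claim "Theo and Yolanda are different types" is indeed True.
Dana is a knight; "Zane and Rhea are not the same type" is True, as required.
Since Rhea is a knave, "Dana is a knave" needs to be False, which holds.
Hollis is a knight; "Theo is a knave" is True, as required.
Theo is a knave, so "exactly one of Rhea and Zane is a knight, and Hollis is the same type as me" must be False — and it is.

Yolanda is a knight, Zane is a knight, Dana is a knight, Rhea is a knave, Hollis is a knight, and Theo is a knave.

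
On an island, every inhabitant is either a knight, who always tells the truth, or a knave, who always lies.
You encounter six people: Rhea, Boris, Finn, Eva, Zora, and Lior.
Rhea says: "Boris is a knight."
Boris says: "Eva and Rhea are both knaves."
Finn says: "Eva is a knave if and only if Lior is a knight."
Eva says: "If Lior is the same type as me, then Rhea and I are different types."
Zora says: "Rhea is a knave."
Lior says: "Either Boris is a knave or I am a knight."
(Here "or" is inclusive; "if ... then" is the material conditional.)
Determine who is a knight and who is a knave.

Rhea is a knave, Boris is a knave, Finn is a knave, Eva is a knight, Zora is a knight, and Lior is a knight.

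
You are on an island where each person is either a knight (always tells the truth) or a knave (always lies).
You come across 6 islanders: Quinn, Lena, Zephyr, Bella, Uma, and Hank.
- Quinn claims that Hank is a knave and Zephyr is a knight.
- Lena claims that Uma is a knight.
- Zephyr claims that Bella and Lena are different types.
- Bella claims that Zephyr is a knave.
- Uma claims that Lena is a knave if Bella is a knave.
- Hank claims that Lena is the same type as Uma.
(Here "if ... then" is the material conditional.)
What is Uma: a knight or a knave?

Consistent assignments: {Quinn=knave, Lena=knight, Zephyr=knave, Bella=knight, Uma=knight, Hank=knight}
In every consistent assignment, Uma is a knight.

Uma is a knight.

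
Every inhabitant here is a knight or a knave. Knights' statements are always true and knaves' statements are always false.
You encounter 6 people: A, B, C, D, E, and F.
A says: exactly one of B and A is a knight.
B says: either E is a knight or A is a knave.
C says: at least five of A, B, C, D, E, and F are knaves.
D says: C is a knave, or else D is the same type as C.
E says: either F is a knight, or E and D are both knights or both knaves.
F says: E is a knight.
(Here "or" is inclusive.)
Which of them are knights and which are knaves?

A is a knight, B is a knave, C is a knave, D is a knight, E is a knave, and F is a knave.

A (knight): "exactly one of B and A is a knight" — True. ✓
As a knave, B's statement "either E is a knight or A is a knave" should be false; it is.
C is a knave; "at least five of A, B, C, D, E, and F are knaves" is false, as required.
D is a knight, and the claim "C is a knave, or else D is the same type as C" is indeed True.
E is a knave, and the claim "either F is a knight, or E and D are both knights or both knaves" is indeed false.
As a knave, F's statement "E is a knight" should be false; it is.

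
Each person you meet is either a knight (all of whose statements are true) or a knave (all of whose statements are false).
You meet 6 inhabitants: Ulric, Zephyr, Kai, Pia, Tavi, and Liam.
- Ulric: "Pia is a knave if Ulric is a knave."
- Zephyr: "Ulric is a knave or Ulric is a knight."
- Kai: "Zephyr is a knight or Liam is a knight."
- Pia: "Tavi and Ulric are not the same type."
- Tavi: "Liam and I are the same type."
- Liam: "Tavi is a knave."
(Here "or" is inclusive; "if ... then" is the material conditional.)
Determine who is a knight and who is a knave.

Ulric is a knight, Zephyr is a knight, Kai is a knight, Pia is a knight, Tavi is a knave, and Liam is a knight.

Ulric is a knight, and the claim "Pia is a knave if Ulric is a knave" is indeed True.
Zephyr is a knight; "Ulric is a knave or Ulric is a knight" is True, as required.
Since Kai is a knight, "Zephyr is a knight or Liam is a knight" needs to be True, which holds.
Pia is a knight; "Tavi and Ulric are not the same type" is True, as required.
Tavi is a knave; "Liam and I are the same type" is False, as required.
Liam (knight): "Tavi is a knave" — True. ✓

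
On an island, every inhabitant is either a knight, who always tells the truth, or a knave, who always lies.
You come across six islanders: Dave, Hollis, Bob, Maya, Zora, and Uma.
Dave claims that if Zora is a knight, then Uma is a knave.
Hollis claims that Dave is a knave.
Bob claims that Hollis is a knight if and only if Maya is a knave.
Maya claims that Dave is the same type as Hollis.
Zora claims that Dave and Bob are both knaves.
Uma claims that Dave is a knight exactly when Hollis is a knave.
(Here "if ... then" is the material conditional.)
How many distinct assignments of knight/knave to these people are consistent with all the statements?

1

Consistent assignments:
  Dave=knight, Hollis=knave, Bob=knave, Maya=knave, Zora=knave, Uma=knight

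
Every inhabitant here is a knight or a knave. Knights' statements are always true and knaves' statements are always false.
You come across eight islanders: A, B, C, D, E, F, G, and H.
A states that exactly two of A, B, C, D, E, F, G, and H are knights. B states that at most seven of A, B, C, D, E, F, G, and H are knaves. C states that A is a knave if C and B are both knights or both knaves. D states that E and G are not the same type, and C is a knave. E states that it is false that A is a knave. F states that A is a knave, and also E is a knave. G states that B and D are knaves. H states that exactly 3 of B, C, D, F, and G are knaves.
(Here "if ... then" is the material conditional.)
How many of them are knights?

The unique consistent assignment is A=knave, B=knight, C=knight, D=knave, E=knave, F=knight, G=knave, H=knave.
That has 3 knights.

3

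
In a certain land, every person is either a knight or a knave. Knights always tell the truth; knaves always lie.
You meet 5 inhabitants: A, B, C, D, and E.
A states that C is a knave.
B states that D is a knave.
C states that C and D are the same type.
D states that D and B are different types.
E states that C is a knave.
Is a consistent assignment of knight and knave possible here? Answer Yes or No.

Yes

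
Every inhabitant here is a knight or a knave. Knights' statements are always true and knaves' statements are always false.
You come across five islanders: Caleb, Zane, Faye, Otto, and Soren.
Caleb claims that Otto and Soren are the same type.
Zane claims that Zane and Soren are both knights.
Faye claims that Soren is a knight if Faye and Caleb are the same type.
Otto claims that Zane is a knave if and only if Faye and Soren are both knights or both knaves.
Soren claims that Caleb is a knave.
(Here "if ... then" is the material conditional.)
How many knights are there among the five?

3

The unique consistent assignment is Caleb=knave, Zane=knight, Faye=knight, Otto=knave, Soren=knight.
That has 3 knights.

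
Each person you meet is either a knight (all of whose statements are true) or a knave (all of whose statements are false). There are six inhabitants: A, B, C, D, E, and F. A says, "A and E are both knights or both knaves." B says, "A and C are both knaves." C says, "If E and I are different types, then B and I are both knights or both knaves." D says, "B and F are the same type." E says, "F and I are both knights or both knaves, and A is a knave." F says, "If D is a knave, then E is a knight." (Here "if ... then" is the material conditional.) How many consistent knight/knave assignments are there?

2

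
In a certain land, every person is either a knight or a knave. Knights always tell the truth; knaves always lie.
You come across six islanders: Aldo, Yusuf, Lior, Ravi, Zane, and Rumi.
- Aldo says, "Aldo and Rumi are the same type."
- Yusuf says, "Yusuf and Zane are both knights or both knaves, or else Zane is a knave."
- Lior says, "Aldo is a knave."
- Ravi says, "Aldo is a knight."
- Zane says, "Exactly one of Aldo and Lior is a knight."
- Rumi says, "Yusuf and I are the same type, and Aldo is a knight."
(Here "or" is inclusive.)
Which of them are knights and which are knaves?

Aldo is a knight, Yusuf is a knight, Lior is a knave, Ravi is a knight, Zane is a knight, and Rumi is a knight.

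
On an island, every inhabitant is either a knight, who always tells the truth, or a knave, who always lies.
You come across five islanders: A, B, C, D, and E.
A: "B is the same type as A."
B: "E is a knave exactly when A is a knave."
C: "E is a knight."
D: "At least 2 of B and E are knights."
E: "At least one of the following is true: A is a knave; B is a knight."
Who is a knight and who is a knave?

Suppose A is a knave. Then A's statement "B is the same type as A" would have to be false. Checking the 16 ways to assign the others, none is consistent with every speaker.
(For instance, with B=knight, C=knight, D=knight, E=knight, B's claim "E is a knave exactly when A is a knave" comes out false where it would need to be true.)
So A must be a knight, making "B is the same type as A" true. Taking A=knight, B=knight, C=knight, D=knight, E=knight, each remaining statement checks out:
  B (knight): "E is a knave exactly when A is a knave" — true. ✓
  C (knight): "E is a knight" — true. ✓
  D (knight): "at least 2 of B and E are knights" — true. ✓
  E (knight): "at least one of the following is true: A is a knave; B is a knight" — true. ✓
This is the unique consistent assignment.

Knights: A, B, C, D, and E. Knaves: none.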